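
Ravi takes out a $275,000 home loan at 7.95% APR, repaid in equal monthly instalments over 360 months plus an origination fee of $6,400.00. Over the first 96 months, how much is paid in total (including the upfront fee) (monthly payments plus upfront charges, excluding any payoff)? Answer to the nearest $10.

Monthly rate = 7.95%/12 = 0.0066250; payment = 275,000 × 0.0066250 / (1 − (1+0.0066250)^−360) = $2,008.28.
Total outlay = 96 × $2,008.28 + $6,400.00 = $199,194.88.

$199,190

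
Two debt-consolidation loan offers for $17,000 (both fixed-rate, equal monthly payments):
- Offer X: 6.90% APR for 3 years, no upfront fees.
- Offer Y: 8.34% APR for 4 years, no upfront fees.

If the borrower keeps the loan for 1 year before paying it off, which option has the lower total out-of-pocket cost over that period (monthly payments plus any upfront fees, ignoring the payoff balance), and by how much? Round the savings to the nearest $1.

Offer Y by $1,277

Offer X: monthly rate = 6.9%/12 = 0.0057500; payment = 17,000 × 0.0057500 / (1 − (1+0.0057500)^−36) = $524.13.
Offer Y: at 8.34% the monthly rate is 0.0069500, so the payment is 17,000 × 0.0069500 / (1 − 1.0069500^−48) = $417.74.
Over 12 months: Offer X costs 12 × $524.13 = $6,289.56; Offer Y costs 12 × $417.74 = $5,012.88.
Offer Y is cheaper by $6,289.56 − $5,012.88 = $1,276.68.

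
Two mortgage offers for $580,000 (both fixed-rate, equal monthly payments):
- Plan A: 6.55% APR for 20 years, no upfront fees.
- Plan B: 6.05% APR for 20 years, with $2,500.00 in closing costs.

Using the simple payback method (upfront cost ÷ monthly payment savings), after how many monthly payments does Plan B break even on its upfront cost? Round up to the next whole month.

Plan A: monthly rate = 6.55%/12 = 0.0054583; payment = 580,000 × 0.0054583 / (1 − (1+0.0054583)^−240) = $4,341.41.
Plan B: at 6.05% the monthly rate is 0.0050417, so the payment is 580,000 × 0.0050417 / (1 − 1.0050417^−240) = $4,172.05.
Monthly savings = $4,341.41 − $4,172.05 = $169.36.
Break-even = $2,500.00 / $169.36 = 14.76 → 15 months.

15 months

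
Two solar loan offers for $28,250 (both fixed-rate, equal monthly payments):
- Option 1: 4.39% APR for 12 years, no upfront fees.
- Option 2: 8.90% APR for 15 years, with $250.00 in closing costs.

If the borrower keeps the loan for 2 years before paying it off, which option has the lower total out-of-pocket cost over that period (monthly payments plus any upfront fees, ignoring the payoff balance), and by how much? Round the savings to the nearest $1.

Option 1 by $1,021

Option 1: monthly rate = 4.39%/12 = 0.0036583; payment = 28,250 × 0.0036583 / (1 − (1+0.0036583)^−144) = $252.72.
Option 2: at 8.90% the monthly rate is 0.0074167, so the payment is 28,250 × 0.0074167 / (1 − 1.0074167^−180) = $284.85.
Over 24 months: Option 1 costs 24 × $252.72 = $6,065.28; Option 2 costs 24 × $284.85 + $250.00 = $7,086.40.
Option 1 is cheaper by $7,086.40 − $6,065.28 = $1,021.12.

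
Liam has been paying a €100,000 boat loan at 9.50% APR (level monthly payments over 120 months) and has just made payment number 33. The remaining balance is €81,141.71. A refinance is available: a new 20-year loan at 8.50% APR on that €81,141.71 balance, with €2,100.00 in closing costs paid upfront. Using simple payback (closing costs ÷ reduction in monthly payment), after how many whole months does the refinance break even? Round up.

4 months

Current payment = 100,000 × 9.5%/12 / (1 − (1+0.0079167)^−120) = €1,293.98.
Refinanced payment = 81,141.71 × 0.0070833 / (1 − (1+0.0070833)^−240) = €704.17.
Monthly savings = €1,293.98 − €704.17 = €589.81.
Break-even = €2,100.00 / €589.81 = 3.56 → 4 months.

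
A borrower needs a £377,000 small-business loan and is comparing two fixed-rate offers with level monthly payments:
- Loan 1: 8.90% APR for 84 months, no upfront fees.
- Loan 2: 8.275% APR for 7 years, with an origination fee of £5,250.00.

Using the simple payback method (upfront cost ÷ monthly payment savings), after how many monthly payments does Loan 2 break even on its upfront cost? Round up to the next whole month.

45 months

Loan 1: monthly rate = 8.9%/12 = 0.0074167; payment = 377,000 × 0.0074167 / (1 − (1+0.0074167)^−84) = £6,046.47.
Loan 2: at 8.275% the monthly rate is 0.0068958, so the payment is 377,000 × 0.0068958 / (1 − 1.0068958^−84) = £5,927.79.
Monthly savings = £6,046.47 − £5,927.79 = £118.68.
Break-even = £5,250.00 / £118.68 = 44.24 → 45 months.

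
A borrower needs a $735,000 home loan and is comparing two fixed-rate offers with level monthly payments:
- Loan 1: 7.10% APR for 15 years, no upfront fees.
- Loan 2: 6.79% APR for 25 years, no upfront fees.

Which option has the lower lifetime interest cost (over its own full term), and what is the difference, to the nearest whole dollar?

Loan 1: at 7.10% the monthly rate is 0.0059167, so the payment is 735,000 × 0.0059167 / (1 − 1.0059167^−180) = $6,647.55.
Total interest on Loan 1 = 180 × $6,647.55 − $735,000 = $461,559.00.
Loan 2: at 6.79% the monthly rate is 0.0056583, so the payment is 735,000 × 0.0056583 / (1 − 1.0056583^−300) = $5,096.78.
Total interest on Loan 2 = 300 × $5,096.78 − $735,000 = $794,034.00.
Loan 1 is lower by $332,475.00.

Loan 1 by $332,475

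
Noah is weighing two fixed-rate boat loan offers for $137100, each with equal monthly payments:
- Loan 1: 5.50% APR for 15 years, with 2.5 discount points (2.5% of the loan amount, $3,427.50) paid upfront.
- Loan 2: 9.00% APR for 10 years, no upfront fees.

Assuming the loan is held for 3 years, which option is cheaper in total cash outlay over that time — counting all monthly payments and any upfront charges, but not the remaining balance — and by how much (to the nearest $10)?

Loan 1: monthly rate = 5.5%/12 = 0.0045833; payment = 137,100 × 0.0045833 / (1 − (1+0.0045833)^−180) = $1,120.22.
Loan 2: at 9.00% the monthly rate is 0.0075000, so the payment is 137,100 × 0.0075000 / (1 − 1.0075000^−120) = $1,736.72.
Over 36 months: Loan 1 costs 36 × $1,120.22 + $3,427.50 = $43,755.42; Loan 2 costs 36 × $1,736.72 = $62,521.92.
Loan 1 is cheaper by $62,521.92 − $43,755.42 = $18,766.50.

Loan 1 by $18,770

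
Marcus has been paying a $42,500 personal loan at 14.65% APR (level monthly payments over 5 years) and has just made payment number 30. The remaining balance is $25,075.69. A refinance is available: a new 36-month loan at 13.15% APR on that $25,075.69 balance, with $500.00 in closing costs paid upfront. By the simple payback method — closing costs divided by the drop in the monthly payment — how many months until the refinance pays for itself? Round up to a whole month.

4 months

Current payment = 42,500 × 14.65%/12 / (1 − (1+0.0122083)^−60) = $1,003.28.
Refinanced payment = 25,075.69 × 0.0109583 / (1 − (1+0.0109583)^−36) = $846.71.
Monthly savings = $1,003.28 − $846.71 = $156.57.
Break-even = $500.00 / $156.57 = 3.19 → 4 months.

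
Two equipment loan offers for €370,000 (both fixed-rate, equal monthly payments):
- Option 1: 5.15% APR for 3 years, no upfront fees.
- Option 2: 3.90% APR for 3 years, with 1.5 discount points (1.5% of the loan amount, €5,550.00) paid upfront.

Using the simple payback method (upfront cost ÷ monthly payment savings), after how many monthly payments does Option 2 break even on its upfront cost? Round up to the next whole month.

27 months

Option 1: monthly rate = 5.15%/12 = 0.0042917; payment = 370,000 × 0.0042917 / (1 − (1+0.0042917)^−36) = €11,114.17.
Option 2: at 3.90% the monthly rate is 0.0032500, so the payment is 370,000 × 0.0032500 / (1 − 1.0032500^−36) = €10,907.42.
Monthly savings = €11,114.17 − €10,907.42 = €206.75.
Break-even = €5,550.00 / €206.75 = 26.84 → 27 months.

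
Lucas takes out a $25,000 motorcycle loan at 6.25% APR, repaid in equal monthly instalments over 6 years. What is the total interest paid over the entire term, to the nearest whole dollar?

$5,044

Monthly rate = 6.25%/12 = 0.0052083; payment = 25,000 × 0.0052083 / (1 − (1+0.0052083)^−72) = $417.28.
Total paid = 72 × $417.28 = $30,044.16; interest = $30,044.16 − $25,000 = $5,044.16.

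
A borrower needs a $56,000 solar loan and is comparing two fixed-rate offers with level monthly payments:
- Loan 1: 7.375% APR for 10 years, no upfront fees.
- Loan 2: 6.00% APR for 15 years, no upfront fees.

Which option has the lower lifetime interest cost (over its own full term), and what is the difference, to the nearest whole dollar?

Loan 1: monthly rate = 7.375%/12 = 0.0061458; payment = 56,000 × 0.0061458 / (1 − (1+0.0061458)^−120) = $661.08.
Total interest on Loan 1 = 120 × $661.08 − $56,000 = $23,329.60.
Loan 2: at 6.00% the monthly rate is 0.0050000, so the payment is 56,000 × 0.0050000 / (1 − 1.0050000^−180) = $472.56.
Total interest on Loan 2 = 180 × $472.56 − $56,000 = $29,060.80.
Loan 1 is lower by $5,731.20.

Loan 1 by $5,731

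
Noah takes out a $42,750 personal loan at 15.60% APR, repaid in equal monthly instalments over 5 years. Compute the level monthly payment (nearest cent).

$1,030.53

At 15.60% the monthly rate is 0.0130000, so the payment is 42,750 × 0.0130000 / (1 − 1.0130000^−60) = $1,030.53.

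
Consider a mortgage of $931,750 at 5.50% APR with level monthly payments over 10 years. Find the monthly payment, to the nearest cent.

Monthly rate = 5.5%/12 = 0.0045833; payment = 931,750 × 0.0045833 / (1 − (1+0.0045833)^−120) = $10,111.94.

$10,111.94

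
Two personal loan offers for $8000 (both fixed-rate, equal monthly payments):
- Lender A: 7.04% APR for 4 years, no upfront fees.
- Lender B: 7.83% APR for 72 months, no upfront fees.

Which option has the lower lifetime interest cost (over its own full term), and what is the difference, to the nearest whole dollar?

Lender A: monthly rate = 7.04%/12 = 0.0058667; payment = 8,000 × 0.0058667 / (1 − (1+0.0058667)^−48) = $191.72.
Total interest on Lender A = 48 × $191.72 − $8,000 = $1,202.56.
Lender B: monthly rate = 7.83%/12 = 0.0065250; payment = 8,000 × 0.0065250 / (1 − (1+0.0065250)^−72) = $139.60.
Total interest on Lender B = 72 × $139.60 − $8,000 = $2,051.20.
Lender A is lower by $848.64.

Lender A by $849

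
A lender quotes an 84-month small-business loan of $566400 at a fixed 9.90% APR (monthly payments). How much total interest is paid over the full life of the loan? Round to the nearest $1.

Monthly rate = 9.9%/12 = 0.0082500; payment = 566,400 × 0.0082500 / (1 − (1+0.0082500)^−84) = $9,373.67.
Total paid = 84 × $9,373.67 = $787,388.28; interest = $787,388.28 − $566,400 = $220,988.28.

$220,988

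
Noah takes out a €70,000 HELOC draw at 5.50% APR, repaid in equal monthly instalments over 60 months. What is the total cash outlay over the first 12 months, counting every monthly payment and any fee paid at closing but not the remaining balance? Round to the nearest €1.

€16,045

At 5.50% the monthly rate is 0.0045833, so the payment is 70,000 × 0.0045833 / (1 − 1.0045833^−60) = €1,337.08.
Total outlay = 12 × €1,337.08 = €16,044.96.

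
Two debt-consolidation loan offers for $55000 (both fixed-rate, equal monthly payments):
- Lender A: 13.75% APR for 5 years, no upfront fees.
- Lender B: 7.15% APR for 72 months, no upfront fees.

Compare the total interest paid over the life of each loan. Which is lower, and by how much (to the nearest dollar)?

Lender B by $8,559

Lender A: at 13.75% the monthly rate is 0.0114583, so the payment is 55,000 × 0.0114583 / (1 − 1.0114583^−60) = $1,272.64.
Total interest on Lender A = 60 × $1,272.64 − $55,000 = $21,358.40.
Lender B: at 7.15% the monthly rate is 0.0059583, so the payment is 55,000 × 0.0059583 / (1 − 1.0059583^−72) = $941.66.
Total interest on Lender B = 72 × $941.66 − $55,000 = $12,799.52.
Lender B is lower by $8,558.88.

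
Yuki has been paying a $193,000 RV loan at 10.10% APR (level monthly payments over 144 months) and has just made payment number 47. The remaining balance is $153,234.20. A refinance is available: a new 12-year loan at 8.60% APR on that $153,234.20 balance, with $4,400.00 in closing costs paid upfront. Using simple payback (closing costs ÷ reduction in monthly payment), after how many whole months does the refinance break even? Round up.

8 months

Current payment = 193,000 × 10.1%/12 / (1 − (1+0.0084167)^−144) = $2,317.66.
Refinanced payment = 153,234.20 × 0.0071667 / (1 − (1+0.0071667)^−144) = $1,709.51.
Monthly savings = $2,317.66 − $1,709.51 = $608.15.
Break-even = $4,400.00 / $608.15 = 7.24 → 8 months.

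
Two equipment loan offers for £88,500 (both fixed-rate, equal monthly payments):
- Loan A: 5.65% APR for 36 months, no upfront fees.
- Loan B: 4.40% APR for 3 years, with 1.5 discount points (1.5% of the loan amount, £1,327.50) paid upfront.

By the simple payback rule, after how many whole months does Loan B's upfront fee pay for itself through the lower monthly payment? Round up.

27 months

Loan A: monthly rate = 5.65%/12 = 0.0047083; payment = 88,500 × 0.0047083 / (1 − (1+0.0047083)^−36) = £2,678.33.
Loan B: at 4.40% the monthly rate is 0.0036667, so the payment is 88,500 × 0.0036667 / (1 − 1.0036667^−36) = £2,628.65.
Monthly savings = £2,678.33 − £2,628.65 = £49.68.
Break-even = £1,327.50 / £49.68 = 26.72 → 27 months.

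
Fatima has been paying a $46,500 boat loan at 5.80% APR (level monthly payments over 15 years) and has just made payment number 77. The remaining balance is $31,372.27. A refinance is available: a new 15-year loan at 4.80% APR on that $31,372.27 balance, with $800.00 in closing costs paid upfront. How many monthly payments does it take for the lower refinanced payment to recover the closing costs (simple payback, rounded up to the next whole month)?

Current payment = 46,500 × 5.8%/12 / (1 − (1+0.0048333)^−180) = $387.39.
Refinanced payment = 31,372.27 × 0.0040000 / (1 − (1+0.0040000)^−180) = $244.83.
Monthly savings = $387.39 − $244.83 = $142.56.
Break-even = $800.00 / $142.56 = 5.61 → 6 months.

6 months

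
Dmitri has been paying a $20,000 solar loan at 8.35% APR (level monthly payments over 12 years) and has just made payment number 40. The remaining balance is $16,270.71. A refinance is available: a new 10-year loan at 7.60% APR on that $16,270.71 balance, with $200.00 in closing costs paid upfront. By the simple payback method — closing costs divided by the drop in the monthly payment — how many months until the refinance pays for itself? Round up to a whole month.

8 months

Current payment = 20,000 × 8.35%/12 / (1 − (1+0.0069583)^−144) = $220.35.
Refinanced payment = 16,270.71 × 0.0063333 / (1 − (1+0.0063333)^−120) = $193.99.
Monthly savings = $220.35 − $193.99 = $26.36.
Break-even = $200.00 / $26.36 = 7.59 → 8 months.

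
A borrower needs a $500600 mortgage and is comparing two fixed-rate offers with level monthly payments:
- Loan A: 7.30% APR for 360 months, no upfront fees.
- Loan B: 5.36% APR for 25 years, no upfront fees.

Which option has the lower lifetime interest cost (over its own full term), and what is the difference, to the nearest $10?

Loan A: at 7.30% the monthly rate is 0.0060833, so the payment is 500,600 × 0.0060833 / (1 − 1.0060833^−360) = $3,431.97.
Total interest on Loan A = 360 × $3,431.97 − $500,600 = $734,909.20.
Loan B: monthly rate = 5.36%/12 = 0.0044667; payment = 500,600 × 0.0044667 / (1 − (1+0.0044667)^−300) = $3,032.41.
Total interest on Loan B = 300 × $3,032.41 − $500,600 = $409,123.00.
Loan B is lower by $325,786.20.

Loan B by $325,790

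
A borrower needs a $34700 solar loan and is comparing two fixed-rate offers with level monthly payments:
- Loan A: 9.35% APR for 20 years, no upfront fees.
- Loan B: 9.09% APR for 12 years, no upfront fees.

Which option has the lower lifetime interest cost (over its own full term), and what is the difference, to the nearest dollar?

Loan A: monthly rate = 9.35%/12 = 0.0077917; payment = 34,700 × 0.0077917 / (1 − (1+0.0077917)^−240) = $320.06.
Total interest on Loan A = 240 × $320.06 − $34,700 = $42,114.40.
Loan B: monthly rate = 9.09%/12 = 0.0075750; payment = 34,700 × 0.0075750 / (1 − (1+0.0075750)^−144) = $396.66.
Total interest on Loan B = 144 × $396.66 − $34,700 = $22,419.04.
Loan B is lower by $19,695.36.

Loan B by $19,695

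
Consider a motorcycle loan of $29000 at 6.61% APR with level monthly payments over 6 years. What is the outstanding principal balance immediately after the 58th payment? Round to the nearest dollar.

With monthly rate i = 6.61%/12 = 0.0055083, the balance after k of n payments is P · [(1+i)^n − (1+i)^k] / [(1+i)^n − 1].
(1+0.0055083)^72 = 1.48514393 and (1+0.0055083)^58 = 1.37521027, so the balance is 29,000 × (1.48514393 − 1.37521027) / (1.48514393 − 1) = $6,571.40.

$6,571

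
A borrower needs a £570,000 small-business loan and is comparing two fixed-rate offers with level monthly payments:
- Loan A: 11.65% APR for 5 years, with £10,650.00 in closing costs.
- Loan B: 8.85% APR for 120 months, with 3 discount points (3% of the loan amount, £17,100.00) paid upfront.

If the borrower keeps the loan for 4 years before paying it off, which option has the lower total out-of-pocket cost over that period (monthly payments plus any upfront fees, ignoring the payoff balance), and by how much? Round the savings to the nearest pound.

Loan B by £252,962

Loan A: at 11.65% the monthly rate is 0.0097083, so the payment is 570,000 × 0.0097083 / (1 − 1.0097083^−60) = £12,578.75.
Loan B: at 8.85% the monthly rate is 0.0073750, so the payment is 570,000 × 0.0073750 / (1 − 1.0073750^−120) = £7,174.33.
Over 48 months: Loan A costs 48 × £12,578.75 + £10,650.00 = £614,430.00; Loan B costs 48 × £7,174.33 + £17,100.00 = £361,467.84.
Loan B is cheaper by £614,430.00 − £361,467.84 = £252,962.16.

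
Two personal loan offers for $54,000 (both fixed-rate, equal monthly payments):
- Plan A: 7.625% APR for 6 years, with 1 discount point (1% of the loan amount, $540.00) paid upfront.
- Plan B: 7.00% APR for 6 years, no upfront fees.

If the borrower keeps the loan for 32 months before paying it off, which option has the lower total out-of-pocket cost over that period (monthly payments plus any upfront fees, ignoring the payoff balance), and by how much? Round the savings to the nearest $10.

Plan B by $1,060

Plan A: monthly rate = 7.625%/12 = 0.0063542; payment = 54,000 × 0.0063542 / (1 − (1+0.0063542)^−72) = $936.94.
Plan B: at 7.00% the monthly rate is 0.0058333, so the payment is 54,000 × 0.0058333 / (1 − 1.0058333^−72) = $920.65.
Over 32 months: Plan A costs 32 × $936.94 + $540.00 = $30,522.08; Plan B costs 32 × $920.65 = $29,460.80.
Plan B is cheaper by $30,522.08 − $29,460.80 = $1,061.28.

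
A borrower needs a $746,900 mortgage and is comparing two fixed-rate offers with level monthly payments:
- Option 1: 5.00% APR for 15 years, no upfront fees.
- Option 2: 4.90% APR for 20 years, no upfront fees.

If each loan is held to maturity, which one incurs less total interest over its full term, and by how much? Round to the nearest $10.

Option 1 by $109,970

Option 1: at 5.00% the monthly rate is 0.0041667, so the payment is 746,900 × 0.0041667 / (1 − 1.0041667^−180) = $5,906.44.
Total interest on Option 1 = 180 × $5,906.44 − $746,900 = $316,259.20.
Option 2: monthly rate = 4.9%/12 = 0.0040833; payment = 746,900 × 0.0040833 / (1 − (1+0.0040833)^−240) = $4,888.04.
Total interest on Option 2 = 240 × $4,888.04 − $746,900 = $426,229.60.
Option 1 is lower by $109,970.40.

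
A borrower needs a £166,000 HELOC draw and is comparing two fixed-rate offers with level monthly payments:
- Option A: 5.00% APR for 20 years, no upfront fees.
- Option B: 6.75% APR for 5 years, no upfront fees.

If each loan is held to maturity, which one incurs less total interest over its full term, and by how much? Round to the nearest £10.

Option A: monthly rate = 5%/12 = 0.0041667; payment = 166,000 × 0.0041667 / (1 − (1+0.0041667)^−240) = £1,095.53.
Total interest on Option A = 240 × £1,095.53 − £166,000 = £96,927.20.
Option B: monthly rate = 6.75%/12 = 0.0056250; payment = 166,000 × 0.0056250 / (1 − (1+0.0056250)^−60) = £3,267.45.
Total interest on Option B = 60 × £3,267.45 − £166,000 = £30,047.00.
Option B is lower by £66,880.20.

Option B by £66,880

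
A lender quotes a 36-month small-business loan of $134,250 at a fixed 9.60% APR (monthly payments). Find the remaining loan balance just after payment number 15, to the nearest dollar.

With monthly rate i = 9.6%/12 = 0.0080000, the balance after k of n payments is P · [(1+i)^n − (1+i)^k] / [(1+i)^n − 1].
(1+0.0080000)^36 = 1.33222984 and (1+0.0080000)^15 = 1.12695865, so the balance is 134,250 × (1.33222984 − 1.12695865) / (1.33222984 − 1) = $82,947.57.

$82,948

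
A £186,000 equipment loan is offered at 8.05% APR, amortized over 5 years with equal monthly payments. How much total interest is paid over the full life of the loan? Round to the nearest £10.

£40,550

Monthly rate = 8.05%/12 = 0.0067083; payment = 186,000 × 0.0067083 / (1 − (1+0.0067083)^−60) = £3,775.86.
Total paid = 60 × £3,775.86 = £226,551.60; interest = £226,551.60 − £186,000 = £40,551.60.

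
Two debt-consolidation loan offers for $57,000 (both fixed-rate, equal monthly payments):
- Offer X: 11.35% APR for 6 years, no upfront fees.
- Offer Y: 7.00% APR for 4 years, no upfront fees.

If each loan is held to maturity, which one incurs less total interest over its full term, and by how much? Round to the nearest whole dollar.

Offer Y by $13,337

Offer X: at 11.35% the monthly rate is 0.0094583, so the payment is 57,000 × 0.0094583 / (1 − 1.0094583^−72) = $1,095.19.
Total interest on Offer X = 72 × $1,095.19 − $57,000 = $21,853.68.
Offer Y: monthly rate = 7%/12 = 0.0058333; payment = 57,000 × 0.0058333 / (1 − (1+0.0058333)^−48) = $1,364.94.
Total interest on Offer Y = 48 × $1,364.94 − $57,000 = $8,517.12.
Offer Y is lower by $13,336.56.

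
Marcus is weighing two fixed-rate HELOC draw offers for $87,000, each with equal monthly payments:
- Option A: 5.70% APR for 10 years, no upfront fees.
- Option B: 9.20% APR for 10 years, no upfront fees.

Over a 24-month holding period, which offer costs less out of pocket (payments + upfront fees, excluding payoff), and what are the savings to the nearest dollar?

Option A: at 5.70% the monthly rate is 0.0047500, so the payment is 87,000 × 0.0047500 / (1 − 1.0047500^−120) = $952.82.
Option B: monthly rate = 9.2%/12 = 0.0076667; payment = 87,000 × 0.0076667 / (1 − (1+0.0076667)^−120) = $1,111.52.
Over 24 months: Option A costs 24 × $952.82 = $22,867.68; Option B costs 24 × $1,111.52 = $26,676.48.
Option A is cheaper by $26,676.48 − $22,867.68 = $3,808.80.

Option A by $3,809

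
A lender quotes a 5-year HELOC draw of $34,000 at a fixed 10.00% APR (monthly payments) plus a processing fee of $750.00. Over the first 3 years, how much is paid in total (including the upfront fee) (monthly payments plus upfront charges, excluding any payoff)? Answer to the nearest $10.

At 10.00% the monthly rate is 0.0083333, so the payment is 34,000 × 0.0083333 / (1 − 1.0083333^−60) = $722.40.
Total outlay = 36 × $722.40 + $750.00 = $26,756.40.

$26,760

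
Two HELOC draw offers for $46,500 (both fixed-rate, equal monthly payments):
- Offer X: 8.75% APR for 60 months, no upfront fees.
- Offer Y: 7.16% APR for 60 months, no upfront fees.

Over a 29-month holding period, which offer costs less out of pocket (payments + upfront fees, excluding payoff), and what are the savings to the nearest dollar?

Offer X: monthly rate = 8.75%/12 = 0.0072917; payment = 46,500 × 0.0072917 / (1 − (1+0.0072917)^−60) = $959.63.
Offer Y: at 7.16% the monthly rate is 0.0059667, so the payment is 46,500 × 0.0059667 / (1 − 1.0059667^−60) = $924.27.
Over 29 months: Offer X costs 29 × $959.63 = $27,829.27; Offer Y costs 29 × $924.27 = $26,803.83.
Offer Y is cheaper by $27,829.27 − $26,803.83 = $1,025.44.

Offer Y by $1,025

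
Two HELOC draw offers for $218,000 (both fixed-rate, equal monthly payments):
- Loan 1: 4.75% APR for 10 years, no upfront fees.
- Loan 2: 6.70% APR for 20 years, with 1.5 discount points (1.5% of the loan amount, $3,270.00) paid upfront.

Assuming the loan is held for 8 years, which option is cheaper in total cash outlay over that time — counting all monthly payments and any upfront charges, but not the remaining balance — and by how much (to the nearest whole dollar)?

Loan 1: at 4.75% the monthly rate is 0.0039583, so the payment is 218,000 × 0.0039583 / (1 − 1.0039583^−120) = $2,285.68.
Loan 2: at 6.70% the monthly rate is 0.0055833, so the payment is 218,000 × 0.0055833 / (1 − 1.0055833^−240) = $1,651.12.
Over 96 months: Loan 1 costs 96 × $2,285.68 = $219,425.28; Loan 2 costs 96 × $1,651.12 + $3,270.00 = $161,777.52.
Loan 2 is cheaper by $219,425.28 − $161,777.52 = $57,647.76.

Loan 2 by $57,648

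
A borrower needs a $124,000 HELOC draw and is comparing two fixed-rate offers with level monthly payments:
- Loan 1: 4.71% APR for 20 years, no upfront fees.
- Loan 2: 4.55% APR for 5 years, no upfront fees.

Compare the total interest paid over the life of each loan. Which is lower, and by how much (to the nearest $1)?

Loan 2 by $52,793

Loan 1: at 4.71% the monthly rate is 0.0039250, so the payment is 124,000 × 0.0039250 / (1 − 1.0039250^−240) = $798.61.
Total interest on Loan 1 = 240 × $798.61 − $124,000 = $67,666.40.
Loan 2: at 4.55% the monthly rate is 0.0037917, so the payment is 124,000 × 0.0037917 / (1 − 1.0037917^−60) = $2,314.55.
Total interest on Loan 2 = 60 × $2,314.55 − $124,000 = $14,873.00.
Loan 2 is lower by $52,793.40.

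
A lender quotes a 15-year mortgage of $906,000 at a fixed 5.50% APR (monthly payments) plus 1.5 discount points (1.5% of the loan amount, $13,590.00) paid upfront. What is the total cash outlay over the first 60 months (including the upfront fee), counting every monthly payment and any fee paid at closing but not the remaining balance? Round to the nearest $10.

$457,760

Monthly rate = 5.5%/12 = 0.0045833; payment = 906,000 × 0.0045833 / (1 − (1+0.0045833)^−180) = $7,402.78.
Total outlay = 60 × $7,402.78 + $13,590.00 = $457,756.80.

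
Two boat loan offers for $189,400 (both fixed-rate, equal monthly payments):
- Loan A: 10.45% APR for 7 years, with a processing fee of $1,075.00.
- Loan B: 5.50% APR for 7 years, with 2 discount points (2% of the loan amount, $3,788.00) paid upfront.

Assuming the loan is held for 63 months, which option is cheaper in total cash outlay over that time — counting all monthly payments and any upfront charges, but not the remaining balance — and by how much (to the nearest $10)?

Loan B by $26,690

Loan A: at 10.45% the monthly rate is 0.0087083, so the payment is 189,400 × 0.0087083 / (1 − 1.0087083^−84) = $3,188.48.
Loan B: monthly rate = 5.5%/12 = 0.0045833; payment = 189,400 × 0.0045833 / (1 − (1+0.0045833)^−84) = $2,721.69.
Over 63 months: Loan A costs 63 × $3,188.48 + $1,075.00 = $201,949.24; Loan B costs 63 × $2,721.69 + $3,788.00 = $175,254.47.
Loan B is cheaper by $201,949.24 − $175,254.47 = $26,694.77.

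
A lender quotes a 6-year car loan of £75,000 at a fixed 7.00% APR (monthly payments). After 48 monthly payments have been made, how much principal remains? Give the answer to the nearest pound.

£28,559

With monthly rate i = 7%/12 = 0.0058333, the balance after k of n payments is P · [(1+i)^n − (1+i)^k] / [(1+i)^n − 1].
(1+0.0058333)^72 = 1.52010550 and (1+0.0058333)^48 = 1.32205388, so the balance is 75,000 × (1.52010550 − 1.32205388) / (1.52010550 − 1) = £28,559.34.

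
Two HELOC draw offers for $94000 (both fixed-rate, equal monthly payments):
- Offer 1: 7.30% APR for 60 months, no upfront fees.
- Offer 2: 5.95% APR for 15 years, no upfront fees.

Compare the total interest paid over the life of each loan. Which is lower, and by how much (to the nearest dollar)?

Offer 1: at 7.30% the monthly rate is 0.0060833, so the payment is 94,000 × 0.0060833 / (1 − 1.0060833^−60) = $1,874.65.
Total interest on Offer 1 = 60 × $1,874.65 − $94,000 = $18,479.00.
Offer 2: monthly rate = 5.95%/12 = 0.0049583; payment = 94,000 × 0.0049583 / (1 − (1+0.0049583)^−180) = $790.69.
Total interest on Offer 2 = 180 × $790.69 − $94,000 = $48,324.20.
Offer 1 is lower by $29,845.20.

Offer 1 by $29,845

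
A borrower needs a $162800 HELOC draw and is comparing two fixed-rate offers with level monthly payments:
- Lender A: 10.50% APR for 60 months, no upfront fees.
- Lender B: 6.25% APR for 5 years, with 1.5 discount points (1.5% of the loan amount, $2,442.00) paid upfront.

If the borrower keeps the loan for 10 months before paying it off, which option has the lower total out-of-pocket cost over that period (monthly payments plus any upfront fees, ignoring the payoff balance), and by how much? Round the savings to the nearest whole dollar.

Lender B by $887

Lender A: monthly rate = 10.5%/12 = 0.0087500; payment = 162,800 × 0.0087500 / (1 − (1+0.0087500)^−60) = $3,499.21.
Lender B: monthly rate = 6.25%/12 = 0.0052083; payment = 162,800 × 0.0052083 / (1 − (1+0.0052083)^−60) = $3,166.34.
Over 10 months: Lender A costs 10 × $3,499.21 = $34,992.10; Lender B costs 10 × $3,166.34 + $2,442.00 = $34,105.40.
Lender B is cheaper by $34,992.10 − $34,105.40 = $886.70.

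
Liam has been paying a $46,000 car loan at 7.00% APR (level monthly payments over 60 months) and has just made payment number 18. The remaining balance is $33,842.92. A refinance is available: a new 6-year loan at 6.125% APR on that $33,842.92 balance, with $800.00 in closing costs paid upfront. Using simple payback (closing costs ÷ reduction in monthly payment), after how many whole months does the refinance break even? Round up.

Current payment = 46,000 × 7%/12 / (1 − (1+0.0058333)^−60) = $910.86.
Refinanced payment = 33,842.92 × 0.0051042 / (1 − (1+0.0051042)^−72) = $562.87.
Monthly savings = $910.86 − $562.87 = $347.99.
Break-even = $800.00 / $347.99 = 2.30 → 3 months.

3 months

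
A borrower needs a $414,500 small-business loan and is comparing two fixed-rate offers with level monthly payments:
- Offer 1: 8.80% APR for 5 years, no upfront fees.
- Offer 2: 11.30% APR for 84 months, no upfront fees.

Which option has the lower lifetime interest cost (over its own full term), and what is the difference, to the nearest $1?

Offer 1: at 8.80% the monthly rate is 0.0073333, so the payment is 414,500 × 0.0073333 / (1 − 1.0073333^−60) = $8,564.16.
Total interest on Offer 1 = 60 × $8,564.16 − $414,500 = $99,349.60.
Offer 2: monthly rate = 11.3%/12 = 0.0094167; payment = 414,500 × 0.0094167 / (1 − (1+0.0094167)^−84) = $7,162.80.
Total interest on Offer 2 = 84 × $7,162.80 − $414,500 = $187,175.20.
Offer 1 is lower by $87,825.60.

Offer 1 by $87,826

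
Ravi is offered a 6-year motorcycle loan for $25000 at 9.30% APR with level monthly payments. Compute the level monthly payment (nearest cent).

At 9.30% the monthly rate is 0.0077500, so the payment is 25,000 × 0.0077500 / (1 − 1.0077500^−72) = $454.37.

$454.37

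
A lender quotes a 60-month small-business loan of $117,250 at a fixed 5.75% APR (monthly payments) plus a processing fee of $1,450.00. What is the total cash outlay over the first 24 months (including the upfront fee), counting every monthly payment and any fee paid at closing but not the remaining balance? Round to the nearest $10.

$55,530

At 5.75% the monthly rate is 0.0047917, so the payment is 117,250 × 0.0047917 / (1 − 1.0047917^−60) = $2,253.17.
Total outlay = 24 × $2,253.17 + $1,450.00 = $55,526.08.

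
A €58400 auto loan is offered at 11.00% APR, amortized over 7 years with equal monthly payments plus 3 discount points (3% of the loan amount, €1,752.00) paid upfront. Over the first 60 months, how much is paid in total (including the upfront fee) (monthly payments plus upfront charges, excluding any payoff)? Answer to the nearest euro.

€61,749

Monthly rate = 11%/12 = 0.0091667; payment = 58,400 × 0.0091667 / (1 − (1+0.0091667)^−84) = €999.95.
Total outlay = 60 × €999.95 + €1,752.00 = €61,749.00.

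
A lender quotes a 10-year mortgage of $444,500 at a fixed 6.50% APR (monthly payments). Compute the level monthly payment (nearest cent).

$5,047.21

At 6.50% the monthly rate is 0.0054167, so the payment is 444,500 × 0.0054167 / (1 − 1.0054167^−120) = $5,047.21.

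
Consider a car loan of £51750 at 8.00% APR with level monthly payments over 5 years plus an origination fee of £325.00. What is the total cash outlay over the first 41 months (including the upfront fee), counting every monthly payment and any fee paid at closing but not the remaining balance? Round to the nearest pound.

Monthly rate = 8%/12 = 0.0066667; payment = 51,750 × 0.0066667 / (1 − (1+0.0066667)^−60) = £1,049.30.
Total outlay = 41 × £1,049.30 + £325.00 = £43,346.30.

£43,346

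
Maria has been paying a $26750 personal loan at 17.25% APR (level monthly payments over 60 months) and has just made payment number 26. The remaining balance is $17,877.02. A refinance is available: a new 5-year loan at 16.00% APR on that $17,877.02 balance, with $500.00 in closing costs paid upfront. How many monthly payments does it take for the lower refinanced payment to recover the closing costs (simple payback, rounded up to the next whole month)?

3 months

Current payment = 26,750 × 17.25%/12 / (1 − (1+0.0143750)^−60) = $668.41.
Refinanced payment = 17,877.02 × 0.0133333 / (1 − (1+0.0133333)^−60) = $434.73.
Monthly savings = $668.41 − $434.73 = $233.68.
Break-even = $500.00 / $233.68 = 2.14 → 3 months.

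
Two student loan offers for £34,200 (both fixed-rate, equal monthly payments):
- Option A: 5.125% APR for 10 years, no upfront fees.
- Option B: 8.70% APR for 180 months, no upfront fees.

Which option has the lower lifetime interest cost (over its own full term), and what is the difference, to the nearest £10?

Option A by £17,560

Option A: monthly rate = 5.125%/12 = 0.0042708; payment = 34,200 × 0.0042708 / (1 − (1+0.0042708)^−120) = £364.84.
Total interest on Option A = 120 × £364.84 − £34,200 = £9,580.80.
Option B: at 8.70% the monthly rate is 0.0072500, so the payment is 34,200 × 0.0072500 / (1 − 1.0072500^−180) = £340.80.
Total interest on Option B = 180 × £340.80 − £34,200 = £27,144.00.
Option A is lower by £17,563.20.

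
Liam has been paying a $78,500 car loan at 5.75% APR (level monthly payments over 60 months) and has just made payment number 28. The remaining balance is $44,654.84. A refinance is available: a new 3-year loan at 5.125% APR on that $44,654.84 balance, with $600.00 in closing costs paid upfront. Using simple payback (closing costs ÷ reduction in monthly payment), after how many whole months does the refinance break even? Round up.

Current payment = 78,500 × 5.75%/12 / (1 − (1+0.0047917)^−60) = $1,508.52.
Refinanced payment = 44,654.84 × 0.0042708 / (1 − (1+0.0042708)^−36) = $1,340.85.
Monthly savings = $1,508.52 − $1,340.85 = $167.67.
Break-even = $600.00 / $167.67 = 3.58 → 4 months.

4 months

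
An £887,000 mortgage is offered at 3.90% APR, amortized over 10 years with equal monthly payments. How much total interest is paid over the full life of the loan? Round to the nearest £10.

£185,600

At 3.90% the monthly rate is 0.0032500, so the payment is 887,000 × 0.0032500 / (1 − 1.0032500^−120) = £8,938.35.
Total paid = 120 × £8,938.35 = £1,072,602.00; interest = £1,072,602.00 − £887,000 = £185,602.00.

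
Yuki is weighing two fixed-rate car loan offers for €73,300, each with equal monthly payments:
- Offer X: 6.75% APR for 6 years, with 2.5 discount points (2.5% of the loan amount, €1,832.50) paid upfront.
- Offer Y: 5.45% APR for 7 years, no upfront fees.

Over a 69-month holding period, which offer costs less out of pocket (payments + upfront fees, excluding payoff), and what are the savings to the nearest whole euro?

Offer Y by €14,896

Offer X: at 6.75% the monthly rate is 0.0056250, so the payment is 73,300 × 0.0056250 / (1 − 1.0056250^−72) = €1,240.91.
Offer Y: at 5.45% the monthly rate is 0.0045417, so the payment is 73,300 × 0.0045417 / (1 − 1.0045417^−84) = €1,051.59.
Over 69 months: Offer X costs 69 × €1,240.91 + €1,832.50 = €87,455.29; Offer Y costs 69 × €1,051.59 = €72,559.71.
Offer Y is cheaper by €87,455.29 − €72,559.71 = €14,895.58.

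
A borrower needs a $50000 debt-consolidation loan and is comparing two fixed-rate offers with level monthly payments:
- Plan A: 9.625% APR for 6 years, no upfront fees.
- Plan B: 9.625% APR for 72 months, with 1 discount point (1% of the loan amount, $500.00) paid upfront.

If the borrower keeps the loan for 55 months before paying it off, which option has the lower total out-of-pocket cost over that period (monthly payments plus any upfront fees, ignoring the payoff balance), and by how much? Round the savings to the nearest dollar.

Plan A by $500

Plan A: monthly rate = 9.625%/12 = 0.0080208; payment = 50,000 × 0.0080208 / (1 − (1+0.0080208)^−72) = $916.86.
Plan B: monthly rate = 9.625%/12 = 0.0080208; payment = 50,000 × 0.0080208 / (1 − (1+0.0080208)^−72) = $916.86.
Over 55 months: Plan A costs 55 × $916.86 = $50,427.30; Plan B costs 55 × $916.86 + $500.00 = $50,927.30.
Plan A is cheaper by $50,927.30 − $50,427.30 = $500.00.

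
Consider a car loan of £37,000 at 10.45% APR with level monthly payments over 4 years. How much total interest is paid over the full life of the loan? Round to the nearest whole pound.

£8,429

Monthly rate = 10.45%/12 = 0.0087083; payment = 37,000 × 0.0087083 / (1 − (1+0.0087083)^−48) = £946.43.
Total paid = 48 × £946.43 = £45,428.64; interest = £45,428.64 − £37,000 = £8,428.64.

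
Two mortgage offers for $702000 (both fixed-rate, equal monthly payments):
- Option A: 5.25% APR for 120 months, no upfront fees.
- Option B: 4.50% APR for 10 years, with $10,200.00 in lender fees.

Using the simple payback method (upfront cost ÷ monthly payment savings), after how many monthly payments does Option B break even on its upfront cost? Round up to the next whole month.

40 months

Option A: at 5.25% the monthly rate is 0.0043750, so the payment is 702,000 × 0.0043750 / (1 − 1.0043750^−120) = $7,531.88.
Option B: at 4.50% the monthly rate is 0.0037500, so the payment is 702,000 × 0.0037500 / (1 − 1.0037500^−120) = $7,275.42.
Monthly savings = $7,531.88 − $7,275.42 = $256.46.
Break-even = $10,200.00 / $256.46 = 39.77 → 40 months.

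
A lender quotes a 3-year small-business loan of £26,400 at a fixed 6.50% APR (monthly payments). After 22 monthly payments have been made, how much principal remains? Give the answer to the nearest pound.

£10,881

With monthly rate i = 6.5%/12 = 0.0054167, the balance after k of n payments is P · [(1+i)^n − (1+i)^k] / [(1+i)^n − 1].
(1+0.0054167)^36 = 1.21467163 and (1+0.0054167)^22 = 1.12619544, so the balance is 26,400 × (1.21467163 − 1.12619544) / (1.21467163 − 1) = £10,880.67.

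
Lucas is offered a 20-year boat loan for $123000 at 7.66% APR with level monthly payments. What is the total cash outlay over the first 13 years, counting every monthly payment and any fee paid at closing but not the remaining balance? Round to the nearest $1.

$156,460

At 7.66% the monthly rate is 0.0063833, so the payment is 123,000 × 0.0063833 / (1 − 1.0063833^−240) = $1,002.95.
Total outlay = 156 × $1,002.95 = $156,460.20.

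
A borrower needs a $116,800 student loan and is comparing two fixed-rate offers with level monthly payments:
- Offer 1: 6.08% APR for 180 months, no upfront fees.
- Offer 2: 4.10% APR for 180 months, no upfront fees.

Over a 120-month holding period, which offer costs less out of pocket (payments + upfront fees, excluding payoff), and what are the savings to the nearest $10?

Offer 1: at 6.08% the monthly rate is 0.0050667, so the payment is 116,800 × 0.0050667 / (1 − 1.0050667^−180) = $990.68.
Offer 2: at 4.10% the monthly rate is 0.0034167, so the payment is 116,800 × 0.0034167 / (1 − 1.0034167^−180) = $869.82.
Over 120 months: Offer 1 costs 120 × $990.68 = $118,881.60; Offer 2 costs 120 × $869.82 = $104,378.40.
Offer 2 is cheaper by $118,881.60 − $104,378.40 = $14,503.20.

Offer 2 by $14,500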